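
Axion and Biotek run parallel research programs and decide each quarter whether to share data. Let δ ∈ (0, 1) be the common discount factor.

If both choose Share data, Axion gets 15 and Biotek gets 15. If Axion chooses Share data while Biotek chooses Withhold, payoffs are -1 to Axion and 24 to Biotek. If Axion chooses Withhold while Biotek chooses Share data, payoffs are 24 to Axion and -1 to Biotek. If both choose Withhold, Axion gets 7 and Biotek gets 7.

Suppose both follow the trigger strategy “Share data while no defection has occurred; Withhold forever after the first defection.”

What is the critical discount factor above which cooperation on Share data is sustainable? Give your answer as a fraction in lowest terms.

Cooperation forever yields 15 each period: 15/(1−δ).
Deviating yields 24 once, then 7 forever: 24 + 7δ/(1−δ).
No profitable deviation requires 15/(1−δ) ≥ 24 + 7δ/(1−δ).
Multiplying by (1−δ): 15 ≥ 24(1−δ) + 7δ = 24 − 17δ.
So 17δ ≥ 9, i.e. δ ≥ 9/17.

9/17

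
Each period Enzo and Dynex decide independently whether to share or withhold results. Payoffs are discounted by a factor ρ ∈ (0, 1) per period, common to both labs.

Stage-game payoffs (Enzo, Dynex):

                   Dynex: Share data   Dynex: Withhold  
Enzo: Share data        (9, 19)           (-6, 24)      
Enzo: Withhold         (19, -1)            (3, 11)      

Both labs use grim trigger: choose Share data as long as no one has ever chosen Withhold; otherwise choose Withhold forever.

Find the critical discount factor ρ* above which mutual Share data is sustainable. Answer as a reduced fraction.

Enzo's threshold: (19−9)/(19−3) = 5/8.
Dynex's threshold: (24−19)/(24−11) = 5/13.
5/8 > 5/13, so Enzo binds and ρ* = 5/8.

5/8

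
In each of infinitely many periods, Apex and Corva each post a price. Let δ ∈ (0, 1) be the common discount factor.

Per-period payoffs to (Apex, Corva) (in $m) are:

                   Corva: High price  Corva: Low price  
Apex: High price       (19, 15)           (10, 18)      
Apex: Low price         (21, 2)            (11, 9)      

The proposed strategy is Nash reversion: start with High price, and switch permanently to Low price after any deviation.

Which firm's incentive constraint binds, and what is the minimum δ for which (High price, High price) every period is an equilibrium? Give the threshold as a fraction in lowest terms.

For Apex: deviation gain 21−19 = 2, per-period punishment loss 19−11 = 8. IC gives δ ≥ 2/10 = 1/5.
For Corva: gain 3, loss 6 per period, so δ ≥ 3/9 = 1/3.
The tighter constraint is Corva's, so cooperation needs δ ≥ 1/3.

Corva; δ ≥ 1/3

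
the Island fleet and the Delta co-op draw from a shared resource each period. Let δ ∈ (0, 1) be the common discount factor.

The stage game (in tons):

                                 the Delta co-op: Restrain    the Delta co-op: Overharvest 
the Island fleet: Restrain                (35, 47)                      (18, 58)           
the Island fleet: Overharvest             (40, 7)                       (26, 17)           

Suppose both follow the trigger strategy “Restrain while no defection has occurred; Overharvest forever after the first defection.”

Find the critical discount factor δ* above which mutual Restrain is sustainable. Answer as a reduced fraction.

5/14

the Island fleet's threshold: (40−35)/(40−26) = 5/14.
the Delta co-op's threshold: (58−47)/(58−17) = 11/41.
5/14 > 11/41, so the Island fleet binds and δ* = 5/14.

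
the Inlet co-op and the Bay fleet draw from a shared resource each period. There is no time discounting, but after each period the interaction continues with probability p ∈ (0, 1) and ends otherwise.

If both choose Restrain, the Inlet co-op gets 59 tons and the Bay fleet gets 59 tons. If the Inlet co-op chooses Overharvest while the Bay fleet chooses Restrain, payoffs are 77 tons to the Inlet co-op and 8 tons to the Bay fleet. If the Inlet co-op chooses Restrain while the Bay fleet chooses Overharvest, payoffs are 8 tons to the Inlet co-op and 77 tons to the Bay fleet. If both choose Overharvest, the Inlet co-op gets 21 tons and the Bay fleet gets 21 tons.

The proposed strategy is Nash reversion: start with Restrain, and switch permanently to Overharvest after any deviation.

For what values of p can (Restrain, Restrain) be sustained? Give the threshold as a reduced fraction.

With no time discounting, the continuation probability p plays the role of the discount factor.
Grim-trigger IC: 59/(1−p) ≥ 77 + 21p/(1−p) ⇒ p ≥ (77−59)/(77−21) = 9/28.

9/28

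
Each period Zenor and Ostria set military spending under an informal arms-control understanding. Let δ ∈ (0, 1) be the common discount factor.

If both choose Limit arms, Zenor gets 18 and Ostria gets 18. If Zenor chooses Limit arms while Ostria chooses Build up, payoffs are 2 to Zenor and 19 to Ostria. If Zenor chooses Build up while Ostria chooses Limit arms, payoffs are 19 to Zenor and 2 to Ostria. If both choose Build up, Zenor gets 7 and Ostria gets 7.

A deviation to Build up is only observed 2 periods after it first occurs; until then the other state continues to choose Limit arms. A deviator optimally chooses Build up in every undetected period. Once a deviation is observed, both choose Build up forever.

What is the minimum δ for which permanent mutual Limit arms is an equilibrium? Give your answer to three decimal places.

Deviating for the 2 undetected periods gains 19−18 = 1 per period over cooperation, then loses 18−7 = 11 per period forever once punishment starts.
Gain: 1(1 + δ + … + δ^1); loss: 11·δ^2/(1−δ).
No profitable deviation ⇔ 1(1−δ^2) ≤ 11·δ^2, i.e. δ^2 ≥ 1/(1+11) = 1/12.
Hence δ ≥ (1/12)^(1/2) ≈ 0.289.

0.289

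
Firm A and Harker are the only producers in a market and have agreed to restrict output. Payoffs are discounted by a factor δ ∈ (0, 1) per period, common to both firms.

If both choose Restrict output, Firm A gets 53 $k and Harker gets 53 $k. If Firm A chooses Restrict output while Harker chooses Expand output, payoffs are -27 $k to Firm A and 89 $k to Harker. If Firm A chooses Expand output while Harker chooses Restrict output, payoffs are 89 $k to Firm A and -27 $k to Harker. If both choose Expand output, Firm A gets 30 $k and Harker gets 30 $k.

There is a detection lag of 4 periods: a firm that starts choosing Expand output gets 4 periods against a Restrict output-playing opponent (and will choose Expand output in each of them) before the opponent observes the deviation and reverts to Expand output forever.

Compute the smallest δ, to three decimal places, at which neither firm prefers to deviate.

A deviator earns 89 for 4 periods, then 30 forever; cooperating earns 53 forever. Multiplying the IC by (1−δ):
53 ≥ 89(1−δ^4) + 30δ^4, so 59·δ^4 ≥ 36 and δ^4 ≥ 36/59.
δ ≥ (36/59)^(1/4) ≈ 0.884.

0.884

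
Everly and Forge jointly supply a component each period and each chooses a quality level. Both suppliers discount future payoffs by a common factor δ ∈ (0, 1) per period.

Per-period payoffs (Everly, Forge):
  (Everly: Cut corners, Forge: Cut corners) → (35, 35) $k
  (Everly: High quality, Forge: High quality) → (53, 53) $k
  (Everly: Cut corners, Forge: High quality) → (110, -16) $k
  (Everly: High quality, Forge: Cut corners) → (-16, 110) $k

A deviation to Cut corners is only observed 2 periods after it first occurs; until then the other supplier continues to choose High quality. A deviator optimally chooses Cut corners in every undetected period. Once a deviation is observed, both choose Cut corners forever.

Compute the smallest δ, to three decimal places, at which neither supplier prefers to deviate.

Deviating for the 2 undetected periods gains 110−53 = 57 per period over cooperation, then loses 53−35 = 18 per period forever once punishment starts.
Gain: 57(1 + δ + … + δ^1); loss: 18·δ^2/(1−δ).
No profitable deviation ⇔ 57(1−δ^2) ≤ 18·δ^2, i.e. δ^2 ≥ 57/(57+18) = 19/25.
Hence δ ≥ (19/25)^(1/2) ≈ 0.872.

0.872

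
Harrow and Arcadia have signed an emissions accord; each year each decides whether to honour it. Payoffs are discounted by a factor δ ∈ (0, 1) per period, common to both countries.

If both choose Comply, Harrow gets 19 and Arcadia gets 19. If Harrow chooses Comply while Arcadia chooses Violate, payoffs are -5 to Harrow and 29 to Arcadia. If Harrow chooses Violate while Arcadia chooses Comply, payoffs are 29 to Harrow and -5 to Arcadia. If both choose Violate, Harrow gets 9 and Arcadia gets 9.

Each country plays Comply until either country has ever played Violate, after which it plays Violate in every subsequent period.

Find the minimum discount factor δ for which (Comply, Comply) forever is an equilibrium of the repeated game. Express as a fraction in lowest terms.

Cooperation forever yields 19 each period: 19/(1−δ).
Deviating yields 29 once, then 9 forever: 29 + 9δ/(1−δ).
No profitable deviation requires 19/(1−δ) ≥ 29 + 9δ/(1−δ).
Multiplying by (1−δ): 19 ≥ 29(1−δ) + 9δ = 29 − 20δ.
So 20δ ≥ 10, i.e. δ ≥ 10/20 = 1/2.

1/2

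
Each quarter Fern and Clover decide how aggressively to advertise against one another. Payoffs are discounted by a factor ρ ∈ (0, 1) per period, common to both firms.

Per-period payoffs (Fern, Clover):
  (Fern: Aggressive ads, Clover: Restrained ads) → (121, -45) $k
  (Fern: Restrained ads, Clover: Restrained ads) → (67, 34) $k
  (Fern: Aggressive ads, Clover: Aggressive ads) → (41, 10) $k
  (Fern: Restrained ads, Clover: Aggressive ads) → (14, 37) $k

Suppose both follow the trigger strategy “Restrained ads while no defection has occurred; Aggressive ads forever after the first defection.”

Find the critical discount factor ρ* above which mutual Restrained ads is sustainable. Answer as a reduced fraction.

27/40

Fern: cooperation gives 67 each period; deviation gives 121 once then 41 forever.
  67/(1−ρ) ≥ 121 + 41ρ/(1−ρ) ⇒ ρ ≥ 54/80 = 27/40.
Clover: cooperation gives 34 each period; deviation gives 37 once then 10 forever.
  ρ ≥ 3/27 = 1/9.
Both must hold, so the binding constraint is Fern's: ρ ≥ 27/40.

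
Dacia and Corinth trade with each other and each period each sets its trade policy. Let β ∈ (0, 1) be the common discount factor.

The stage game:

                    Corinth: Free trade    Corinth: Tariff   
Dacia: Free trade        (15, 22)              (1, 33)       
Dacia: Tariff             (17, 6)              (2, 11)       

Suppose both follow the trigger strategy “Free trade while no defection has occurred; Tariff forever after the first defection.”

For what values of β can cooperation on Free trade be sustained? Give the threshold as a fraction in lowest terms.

Dacia's threshold: (17−15)/(17−2) = 2/15.
Corinth's threshold: (33−22)/(33−11) = 1/2.
2/15 < 1/2, so Corinth binds and β* = 1/2.

1/2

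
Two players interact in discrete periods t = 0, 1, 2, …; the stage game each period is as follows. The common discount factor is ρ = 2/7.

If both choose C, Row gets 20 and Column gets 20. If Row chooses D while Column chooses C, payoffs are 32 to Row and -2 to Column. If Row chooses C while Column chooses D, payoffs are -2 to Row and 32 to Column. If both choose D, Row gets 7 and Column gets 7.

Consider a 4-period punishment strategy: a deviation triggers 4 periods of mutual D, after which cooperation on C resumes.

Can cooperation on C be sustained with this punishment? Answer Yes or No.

No

A one-shot deviation gives 32 now, then 7 for 4 periods, then back to 20.
Gain from deviating: (32−20) today; loss: (20−7) in each of the next 4 periods.
No-deviation condition: (20−7)(ρ+…+ρ^4) ≥ 32−20, i.e. ρ+…+ρ^4 ≥ 12/13.
At ρ = 2/7: ρ+…+ρ^4 = 0.3973 < 0.9231.
So cooperation is not sustainable.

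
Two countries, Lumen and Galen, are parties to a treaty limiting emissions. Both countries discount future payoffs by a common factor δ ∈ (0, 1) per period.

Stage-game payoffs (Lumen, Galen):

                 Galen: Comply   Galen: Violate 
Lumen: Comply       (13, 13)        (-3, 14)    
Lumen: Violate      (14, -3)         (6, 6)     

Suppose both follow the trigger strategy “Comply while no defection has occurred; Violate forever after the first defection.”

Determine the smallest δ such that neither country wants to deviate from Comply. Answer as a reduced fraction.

Under grim trigger the critical discount factor is (T−C)/(T−P) with T = 14, C = 13, P = 6.
δ* = (14−13)/(14−6) = 1/8.

1/8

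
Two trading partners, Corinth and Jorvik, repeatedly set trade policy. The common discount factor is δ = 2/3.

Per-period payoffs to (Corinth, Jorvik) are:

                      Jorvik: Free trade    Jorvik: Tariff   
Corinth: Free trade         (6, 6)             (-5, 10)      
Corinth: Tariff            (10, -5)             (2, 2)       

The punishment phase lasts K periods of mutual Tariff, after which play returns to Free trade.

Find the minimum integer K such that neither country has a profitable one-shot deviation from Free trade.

2

No profitable deviation requires (6−2)(δ+…+δ^K) ≥ 10−6, i.e. δ+…+δ^K ≥ 1 ≈ 1.0000.
With δ = 2/3, the partial sums are K=1: 0.6667, K=2: 1.1111.
K = 2 is the first length at which the sum reaches 1.0000.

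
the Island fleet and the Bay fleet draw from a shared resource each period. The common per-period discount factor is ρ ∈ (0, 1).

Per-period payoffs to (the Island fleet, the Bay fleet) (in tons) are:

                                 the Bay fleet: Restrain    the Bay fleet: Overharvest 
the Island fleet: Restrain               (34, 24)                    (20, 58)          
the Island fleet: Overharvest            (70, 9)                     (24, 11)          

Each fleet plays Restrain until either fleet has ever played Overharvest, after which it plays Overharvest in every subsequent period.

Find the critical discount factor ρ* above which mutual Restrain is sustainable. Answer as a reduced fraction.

For the Island fleet: deviation gain 70−34 = 36, per-period punishment loss 34−24 = 10. IC gives ρ ≥ 36/46 = 18/23.
For the Bay fleet: gain 34, loss 13 per period, so ρ ≥ 34/47.
The tighter constraint is the Island fleet's, so cooperation needs ρ ≥ 18/23.

18/23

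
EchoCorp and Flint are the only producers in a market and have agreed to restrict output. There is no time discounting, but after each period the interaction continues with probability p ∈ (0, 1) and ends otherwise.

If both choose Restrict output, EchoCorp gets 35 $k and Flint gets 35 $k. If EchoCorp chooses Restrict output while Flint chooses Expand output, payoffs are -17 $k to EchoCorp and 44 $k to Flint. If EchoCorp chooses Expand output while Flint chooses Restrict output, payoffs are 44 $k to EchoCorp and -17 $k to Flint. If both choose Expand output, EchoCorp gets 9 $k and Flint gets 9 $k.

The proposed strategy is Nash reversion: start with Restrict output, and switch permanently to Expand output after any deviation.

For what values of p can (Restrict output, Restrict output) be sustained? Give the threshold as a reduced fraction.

9/35

With no time discounting, the continuation probability p plays the role of the discount factor.
Grim-trigger IC: 35/(1−p) ≥ 44 + 9p/(1−p) ⇒ p ≥ (44−35)/(44−9) = 9/35.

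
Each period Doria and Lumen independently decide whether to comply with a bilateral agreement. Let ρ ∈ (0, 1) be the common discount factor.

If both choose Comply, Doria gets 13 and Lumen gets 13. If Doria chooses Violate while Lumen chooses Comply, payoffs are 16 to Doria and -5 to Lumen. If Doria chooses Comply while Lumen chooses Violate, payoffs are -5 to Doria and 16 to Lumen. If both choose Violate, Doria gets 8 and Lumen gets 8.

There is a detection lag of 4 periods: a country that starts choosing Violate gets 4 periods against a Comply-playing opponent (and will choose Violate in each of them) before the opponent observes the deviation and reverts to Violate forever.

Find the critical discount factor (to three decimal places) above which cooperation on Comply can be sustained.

0.783

Deviating for the 4 undetected periods gains 16−13 = 3 per period over cooperation, then loses 13−8 = 5 per period forever once punishment starts.
Gain: 3(1 + ρ + … + ρ^3); loss: 5·ρ^4/(1−ρ).
No profitable deviation ⇔ 3(1−ρ^4) ≤ 5·ρ^4, i.e. ρ^4 ≥ 3/(3+5) = 3/8.
Hence ρ ≥ (3/8)^(1/4) ≈ 0.783.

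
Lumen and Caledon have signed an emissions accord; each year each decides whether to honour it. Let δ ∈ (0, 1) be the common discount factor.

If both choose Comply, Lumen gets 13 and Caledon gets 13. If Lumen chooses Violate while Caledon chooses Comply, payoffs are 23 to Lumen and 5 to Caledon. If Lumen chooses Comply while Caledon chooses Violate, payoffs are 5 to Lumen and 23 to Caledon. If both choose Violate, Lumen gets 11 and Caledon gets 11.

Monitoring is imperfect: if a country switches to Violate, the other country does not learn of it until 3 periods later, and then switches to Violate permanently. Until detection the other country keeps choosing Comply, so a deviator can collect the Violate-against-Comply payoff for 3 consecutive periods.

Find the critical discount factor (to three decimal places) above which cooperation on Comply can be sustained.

The best deviation is to choose Violate for all 3 undetected periods, earning 23 each, then 11 forever once detected.
Deviation value: 23(1−δ^3)/(1−δ) + 11δ^3/(1−δ); cooperation value: 13/(1−δ).
IC: 13 ≥ 23(1−δ^3) + 11δ^3 = 23 − 12δ^3.
So δ^3 ≥ 10/12 = 5/6, giving δ ≥ (5/6)^(1/3) ≈ 0.941.

0.941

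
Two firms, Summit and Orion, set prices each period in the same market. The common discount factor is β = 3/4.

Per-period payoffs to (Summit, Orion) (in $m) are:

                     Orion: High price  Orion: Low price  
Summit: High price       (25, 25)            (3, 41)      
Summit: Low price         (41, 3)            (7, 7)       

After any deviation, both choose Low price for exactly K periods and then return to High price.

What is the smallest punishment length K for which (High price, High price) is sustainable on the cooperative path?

No profitable deviation requires (25−7)(β+…+β^K) ≥ 41−25, i.e. β+…+β^K ≥ 8/9 ≈ 0.8889.
With β = 3/4, the partial sums are K=1: 0.7500, K=2: 1.3125.
K = 2 is the first length at which the sum reaches 0.8889.

2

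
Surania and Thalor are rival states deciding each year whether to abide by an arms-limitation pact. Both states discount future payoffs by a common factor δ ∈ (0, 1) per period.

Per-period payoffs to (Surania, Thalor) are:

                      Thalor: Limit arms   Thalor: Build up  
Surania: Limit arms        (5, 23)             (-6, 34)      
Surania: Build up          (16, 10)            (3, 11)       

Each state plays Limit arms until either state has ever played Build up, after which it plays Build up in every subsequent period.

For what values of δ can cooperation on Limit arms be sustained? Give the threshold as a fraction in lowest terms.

11/13

Surania's threshold: (16−5)/(16−3) = 11/13.
Thalor's threshold: (34−23)/(34−11) = 11/23.
11/13 > 11/23, so Surania binds and δ* = 11/13.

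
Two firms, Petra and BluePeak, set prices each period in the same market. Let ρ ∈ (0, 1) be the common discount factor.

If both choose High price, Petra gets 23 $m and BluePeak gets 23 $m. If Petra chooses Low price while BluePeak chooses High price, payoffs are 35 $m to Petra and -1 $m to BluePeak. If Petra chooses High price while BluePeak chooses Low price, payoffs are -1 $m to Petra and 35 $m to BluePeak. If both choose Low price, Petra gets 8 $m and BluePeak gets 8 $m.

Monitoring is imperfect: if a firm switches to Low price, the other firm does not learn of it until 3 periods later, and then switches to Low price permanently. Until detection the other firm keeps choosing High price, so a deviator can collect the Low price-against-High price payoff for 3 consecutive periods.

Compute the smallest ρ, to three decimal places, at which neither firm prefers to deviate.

A deviator earns 35 for 3 periods, then 8 forever; cooperating earns 23 forever. Multiplying the IC by (1−ρ):
23 ≥ 35(1−ρ^3) + 8ρ^3, so 27·ρ^3 ≥ 12 and ρ^3 ≥ 4/9.
ρ ≥ (4/9)^(1/3) ≈ 0.763.

0.763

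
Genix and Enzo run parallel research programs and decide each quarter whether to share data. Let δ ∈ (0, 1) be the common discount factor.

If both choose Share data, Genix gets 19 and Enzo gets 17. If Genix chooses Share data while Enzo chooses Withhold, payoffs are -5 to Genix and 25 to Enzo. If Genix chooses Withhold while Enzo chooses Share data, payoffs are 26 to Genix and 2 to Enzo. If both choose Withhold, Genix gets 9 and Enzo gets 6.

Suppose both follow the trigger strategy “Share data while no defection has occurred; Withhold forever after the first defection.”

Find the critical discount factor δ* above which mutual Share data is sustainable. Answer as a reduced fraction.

8/19

Genix: cooperation gives 19 each period; deviation gives 26 once then 9 forever.
  19/(1−δ) ≥ 26 + 9δ/(1−δ) ⇒ δ ≥ 7/17.
Enzo: cooperation gives 17 each period; deviation gives 25 once then 6 forever.
  δ ≥ 8/19.
Both must hold, so the binding constraint is Enzo's: δ ≥ 8/19.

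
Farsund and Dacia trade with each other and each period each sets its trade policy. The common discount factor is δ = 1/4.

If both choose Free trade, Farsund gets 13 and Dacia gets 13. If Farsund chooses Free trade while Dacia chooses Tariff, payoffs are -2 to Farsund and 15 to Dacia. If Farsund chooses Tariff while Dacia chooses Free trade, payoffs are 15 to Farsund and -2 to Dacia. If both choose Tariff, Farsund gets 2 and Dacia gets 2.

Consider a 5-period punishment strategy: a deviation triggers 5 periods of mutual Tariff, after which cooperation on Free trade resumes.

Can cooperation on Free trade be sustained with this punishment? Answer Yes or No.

Yes

IC: δ+…+δ^5 ≥ (15−13)/(13−2) = 2/11.
At δ = 1/4: partial sum = 0.3330 ≥ 0.1818. Cooperation sustainable.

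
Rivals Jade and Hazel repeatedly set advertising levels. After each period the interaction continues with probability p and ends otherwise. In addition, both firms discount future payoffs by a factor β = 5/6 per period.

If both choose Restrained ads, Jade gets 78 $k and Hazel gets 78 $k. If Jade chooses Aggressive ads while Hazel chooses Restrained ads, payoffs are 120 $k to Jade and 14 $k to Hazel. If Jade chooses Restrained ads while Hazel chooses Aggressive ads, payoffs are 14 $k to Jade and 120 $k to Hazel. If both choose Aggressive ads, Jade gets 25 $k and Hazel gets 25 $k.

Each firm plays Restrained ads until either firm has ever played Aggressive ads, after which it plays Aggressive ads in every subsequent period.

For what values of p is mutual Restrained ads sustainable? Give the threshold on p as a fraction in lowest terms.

252/475

With continuation probability p and discount β, the effective per-period discount factor is βp.
Grim-trigger IC: βp ≥ (120−78)/(120−25) = 42/95.
So p ≥ (42/95)/(5/6) = 252/475.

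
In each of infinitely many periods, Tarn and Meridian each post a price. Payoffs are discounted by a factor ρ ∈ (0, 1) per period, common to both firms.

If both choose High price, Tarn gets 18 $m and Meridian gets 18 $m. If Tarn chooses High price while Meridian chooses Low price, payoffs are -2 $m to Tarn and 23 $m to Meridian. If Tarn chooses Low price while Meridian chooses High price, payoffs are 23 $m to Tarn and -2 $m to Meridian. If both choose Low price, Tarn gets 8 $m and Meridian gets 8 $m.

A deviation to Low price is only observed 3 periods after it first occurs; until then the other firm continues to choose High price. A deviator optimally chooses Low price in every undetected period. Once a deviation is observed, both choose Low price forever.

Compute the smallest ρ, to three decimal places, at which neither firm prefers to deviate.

0.693

Deviating for the 3 undetected periods gains 23−18 = 5 per period over cooperation, then loses 18−8 = 10 per period forever once punishment starts.
Gain: 5(1 + ρ + … + ρ^2); loss: 10·ρ^3/(1−ρ).
No profitable deviation ⇔ 5(1−ρ^3) ≤ 10·ρ^3, i.e. ρ^3 ≥ 5/(5+10) = 1/3.
Hence ρ ≥ (1/3)^(1/3) ≈ 0.693.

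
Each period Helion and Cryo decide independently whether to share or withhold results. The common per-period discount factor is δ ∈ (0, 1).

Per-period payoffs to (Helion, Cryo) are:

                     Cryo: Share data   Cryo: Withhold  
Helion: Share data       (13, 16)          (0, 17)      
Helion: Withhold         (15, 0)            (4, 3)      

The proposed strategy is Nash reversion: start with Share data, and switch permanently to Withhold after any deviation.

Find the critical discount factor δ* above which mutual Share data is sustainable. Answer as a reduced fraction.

2/11

Helion's threshold: (15−13)/(15−4) = 2/11.
Cryo's threshold: (17−16)/(17−3) = 1/14.
2/11 > 1/14, so Helion binds and δ* = 2/11.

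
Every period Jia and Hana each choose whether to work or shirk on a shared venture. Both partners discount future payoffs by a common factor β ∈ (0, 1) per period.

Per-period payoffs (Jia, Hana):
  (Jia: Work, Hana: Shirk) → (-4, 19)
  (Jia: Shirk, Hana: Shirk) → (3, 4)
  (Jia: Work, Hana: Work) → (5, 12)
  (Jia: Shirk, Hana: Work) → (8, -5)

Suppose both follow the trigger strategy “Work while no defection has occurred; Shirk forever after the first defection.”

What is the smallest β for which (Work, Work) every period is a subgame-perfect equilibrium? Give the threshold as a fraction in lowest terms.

3/5

Jia's threshold: (8−5)/(8−3) = 3/5.
Hana's threshold: (19−12)/(19−4) = 7/15.
3/5 > 7/15, so Jia binds and β* = 3/5.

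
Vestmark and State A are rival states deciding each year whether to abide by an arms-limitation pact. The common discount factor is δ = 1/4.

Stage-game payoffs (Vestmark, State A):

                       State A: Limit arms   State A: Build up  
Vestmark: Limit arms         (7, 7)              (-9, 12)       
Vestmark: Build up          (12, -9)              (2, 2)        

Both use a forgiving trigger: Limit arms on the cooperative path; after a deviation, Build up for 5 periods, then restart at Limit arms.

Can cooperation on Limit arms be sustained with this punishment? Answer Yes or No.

No

Comparing payoff streams over the 6 periods until play realigns: cooperate → 7(1+δ+…+δ^5); deviate → 12 + 2(δ+…+δ^5).
Cooperation is sustained iff (7−2)(δ+…+δ^5) ≥ 12−7.
δ+…+δ^5 = 1/4·(1−(1/4)^5)/(1−1/4) = 0.3330, and (12−7)/(7−2) = 1.0000.
0.3330 < 1.0000, so cooperation is not sustainable.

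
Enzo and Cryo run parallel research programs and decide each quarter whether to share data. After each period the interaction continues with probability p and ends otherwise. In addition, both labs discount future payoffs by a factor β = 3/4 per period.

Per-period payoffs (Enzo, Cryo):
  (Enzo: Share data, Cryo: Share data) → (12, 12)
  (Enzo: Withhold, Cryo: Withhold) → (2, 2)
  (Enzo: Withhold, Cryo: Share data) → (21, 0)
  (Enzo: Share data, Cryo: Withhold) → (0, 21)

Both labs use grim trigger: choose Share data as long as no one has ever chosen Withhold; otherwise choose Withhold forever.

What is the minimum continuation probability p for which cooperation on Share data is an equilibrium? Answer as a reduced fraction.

With continuation probability p and discount β, the effective per-period discount factor is βp.
Grim-trigger IC: βp ≥ (21−12)/(21−2) = 9/19.
So p ≥ (9/19)/(3/4) = 12/19.

12/19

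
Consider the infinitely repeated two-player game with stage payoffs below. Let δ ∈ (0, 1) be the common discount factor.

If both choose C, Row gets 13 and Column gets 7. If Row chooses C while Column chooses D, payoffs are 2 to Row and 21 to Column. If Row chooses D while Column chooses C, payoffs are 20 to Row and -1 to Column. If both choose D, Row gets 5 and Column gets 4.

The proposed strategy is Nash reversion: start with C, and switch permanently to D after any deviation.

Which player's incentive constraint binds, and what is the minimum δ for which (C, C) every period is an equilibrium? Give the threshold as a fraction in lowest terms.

Row's threshold: (20−13)/(20−5) = 7/15.
Column's threshold: (21−7)/(21−4) = 14/17.
7/15 < 14/17, so Column binds and δ* = 14/17.

Column; δ ≥ 14/17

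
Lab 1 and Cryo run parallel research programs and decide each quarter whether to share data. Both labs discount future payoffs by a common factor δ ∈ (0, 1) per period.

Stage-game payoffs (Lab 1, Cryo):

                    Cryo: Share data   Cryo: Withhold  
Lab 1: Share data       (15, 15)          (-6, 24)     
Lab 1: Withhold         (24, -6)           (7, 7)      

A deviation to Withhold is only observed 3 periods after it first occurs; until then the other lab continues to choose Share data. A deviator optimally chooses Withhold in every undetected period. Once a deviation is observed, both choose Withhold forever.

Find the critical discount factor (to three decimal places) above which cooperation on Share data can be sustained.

0.809

Deviating for the 3 undetected periods gains 24−15 = 9 per period over cooperation, then loses 15−7 = 8 per period forever once punishment starts.
Gain: 9(1 + δ + … + δ^2); loss: 8·δ^3/(1−δ).
No profitable deviation ⇔ 9(1−δ^3) ≤ 8·δ^3, i.e. δ^3 ≥ 9/(9+8) = 9/17.
Hence δ ≥ (9/17)^(1/3) ≈ 0.809.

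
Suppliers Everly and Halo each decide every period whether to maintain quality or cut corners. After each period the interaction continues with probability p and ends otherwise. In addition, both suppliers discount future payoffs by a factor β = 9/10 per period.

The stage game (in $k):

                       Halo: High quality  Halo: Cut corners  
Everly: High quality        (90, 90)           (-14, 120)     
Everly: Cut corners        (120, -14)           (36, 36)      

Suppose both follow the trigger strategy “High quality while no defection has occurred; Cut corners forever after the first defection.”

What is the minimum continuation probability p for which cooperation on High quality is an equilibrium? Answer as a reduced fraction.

With continuation probability p and discount β, the effective per-period discount factor is βp.
Grim-trigger IC: βp ≥ (120−90)/(120−36) = 5/14.
So p ≥ (5/14)/(9/10) = 25/63.

25/63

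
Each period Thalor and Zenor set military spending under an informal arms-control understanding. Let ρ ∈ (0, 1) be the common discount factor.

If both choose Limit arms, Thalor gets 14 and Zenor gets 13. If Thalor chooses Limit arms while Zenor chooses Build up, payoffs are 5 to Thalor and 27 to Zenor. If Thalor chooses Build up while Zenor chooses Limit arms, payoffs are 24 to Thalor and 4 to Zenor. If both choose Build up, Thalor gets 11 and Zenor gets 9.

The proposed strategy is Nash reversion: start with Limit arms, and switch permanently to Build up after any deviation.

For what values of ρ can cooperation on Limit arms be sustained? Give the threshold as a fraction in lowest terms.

For Thalor: deviation gain 24−14 = 10, per-period punishment loss 14−11 = 3. IC gives ρ ≥ 10/13.
For Zenor: gain 14, loss 4 per period, so ρ ≥ 14/18 = 7/9.
The tighter constraint is Zenor's, so cooperation needs ρ ≥ 7/9.

7/9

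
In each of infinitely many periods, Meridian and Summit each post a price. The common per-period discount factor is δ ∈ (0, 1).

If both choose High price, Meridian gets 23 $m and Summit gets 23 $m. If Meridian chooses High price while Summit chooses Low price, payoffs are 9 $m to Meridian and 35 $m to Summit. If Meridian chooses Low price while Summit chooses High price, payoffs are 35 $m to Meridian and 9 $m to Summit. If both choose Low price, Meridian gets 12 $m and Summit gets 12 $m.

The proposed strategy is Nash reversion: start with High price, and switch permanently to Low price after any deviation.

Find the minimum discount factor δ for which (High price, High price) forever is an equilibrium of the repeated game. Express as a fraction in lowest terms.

One-period gain from deviating is 35 − 23 = 12. The loss is 23 − 12 = 11 in every subsequent period, with present value 11·δ/(1−δ).
Deviation is unprofitable when 11·δ/(1−δ) ≥ 12, i.e. δ/(1−δ) ≥ 12/11.
Equivalently δ ≥ 12/(12+11) = 12/23.

12/23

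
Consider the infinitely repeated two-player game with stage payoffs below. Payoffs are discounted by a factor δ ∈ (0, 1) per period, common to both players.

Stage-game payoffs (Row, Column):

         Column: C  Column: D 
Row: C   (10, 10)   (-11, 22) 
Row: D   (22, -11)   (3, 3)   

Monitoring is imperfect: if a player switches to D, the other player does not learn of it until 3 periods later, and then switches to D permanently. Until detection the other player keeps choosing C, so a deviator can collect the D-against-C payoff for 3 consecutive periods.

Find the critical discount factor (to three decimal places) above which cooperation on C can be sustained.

0.858

Deviating for the 3 undetected periods gains 22−10 = 12 per period over cooperation, then loses 10−3 = 7 per period forever once punishment starts.
Gain: 12(1 + δ + … + δ^2); loss: 7·δ^3/(1−δ).
No profitable deviation ⇔ 12(1−δ^3) ≤ 7·δ^3, i.e. δ^3 ≥ 12/(12+7) = 12/19.
Hence δ ≥ (12/19)^(1/3) ≈ 0.858.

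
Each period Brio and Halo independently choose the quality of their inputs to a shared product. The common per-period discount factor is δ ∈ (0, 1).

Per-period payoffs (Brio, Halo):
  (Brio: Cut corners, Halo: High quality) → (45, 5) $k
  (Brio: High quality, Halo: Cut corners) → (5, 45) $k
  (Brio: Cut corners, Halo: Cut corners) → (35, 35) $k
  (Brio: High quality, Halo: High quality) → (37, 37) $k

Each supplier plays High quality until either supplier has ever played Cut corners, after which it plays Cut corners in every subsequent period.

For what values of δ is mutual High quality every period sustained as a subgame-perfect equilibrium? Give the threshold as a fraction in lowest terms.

4/5

One-period gain from deviating is 45 − 37 = 8. The loss is 37 − 35 = 2 in every subsequent period, with present value 2·δ/(1−δ).
Deviation is unprofitable when 2·δ/(1−δ) ≥ 8, i.e. δ/(1−δ) ≥ 4.
Equivalently δ ≥ 8/(8+2) = 4/5.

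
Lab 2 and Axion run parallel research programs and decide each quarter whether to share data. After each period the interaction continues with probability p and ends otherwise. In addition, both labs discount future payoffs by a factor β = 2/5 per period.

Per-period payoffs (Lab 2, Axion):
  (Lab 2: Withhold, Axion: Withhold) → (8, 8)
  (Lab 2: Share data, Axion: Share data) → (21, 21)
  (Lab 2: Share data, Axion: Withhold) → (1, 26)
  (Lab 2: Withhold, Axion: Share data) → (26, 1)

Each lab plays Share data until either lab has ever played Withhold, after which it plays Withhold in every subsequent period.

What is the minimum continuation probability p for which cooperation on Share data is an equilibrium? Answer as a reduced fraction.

With continuation probability p and discount β, the effective per-period discount factor is βp.
Grim-trigger IC: βp ≥ (26−21)/(26−8) = 5/18.
So p ≥ (5/18)/(2/5) = 25/36.

25/36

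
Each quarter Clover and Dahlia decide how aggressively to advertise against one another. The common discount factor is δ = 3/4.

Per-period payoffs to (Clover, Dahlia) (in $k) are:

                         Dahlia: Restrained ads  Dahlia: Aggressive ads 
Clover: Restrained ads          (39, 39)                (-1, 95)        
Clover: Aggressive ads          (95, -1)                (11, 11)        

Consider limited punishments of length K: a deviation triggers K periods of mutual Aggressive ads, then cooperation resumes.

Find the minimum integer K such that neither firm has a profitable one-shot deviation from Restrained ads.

4

No profitable deviation requires (39−11)(δ+…+δ^K) ≥ 95−39, i.e. δ+…+δ^K ≥ 2 ≈ 2.0000.
With δ = 3/4, the partial sums are K=1: 0.7500, K=2: 1.3125, K=3: 1.7344, K=4: 2.0508.
K = 4 is the first length at which the sum reaches 2.0000.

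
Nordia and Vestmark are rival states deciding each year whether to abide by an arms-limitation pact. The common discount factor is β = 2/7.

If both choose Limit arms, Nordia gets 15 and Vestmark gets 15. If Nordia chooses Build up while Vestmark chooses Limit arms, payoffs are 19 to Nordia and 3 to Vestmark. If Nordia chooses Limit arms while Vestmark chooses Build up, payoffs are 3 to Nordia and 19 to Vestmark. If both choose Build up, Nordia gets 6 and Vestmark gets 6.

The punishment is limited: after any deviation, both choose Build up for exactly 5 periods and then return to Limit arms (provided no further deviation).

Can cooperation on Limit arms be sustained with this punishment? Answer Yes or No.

A one-shot deviation gives 19 now, then 6 for 5 periods, then back to 15.
Gain from deviating: (19−15) today; loss: (15−6) in each of the next 5 periods.
No-deviation condition: (15−6)(β+…+β^5) ≥ 19−15, i.e. β+…+β^5 ≥ 4/9.
At β = 2/7: β+…+β^5 = 0.3992 < 0.4444.
So cooperation is not sustainable.

No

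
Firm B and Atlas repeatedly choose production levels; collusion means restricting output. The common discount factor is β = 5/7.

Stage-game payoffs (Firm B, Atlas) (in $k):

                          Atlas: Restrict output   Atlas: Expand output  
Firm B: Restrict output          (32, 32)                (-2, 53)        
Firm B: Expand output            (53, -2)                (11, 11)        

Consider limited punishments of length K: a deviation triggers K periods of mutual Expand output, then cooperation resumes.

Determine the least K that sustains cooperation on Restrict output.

No profitable deviation requires (32−11)(β+…+β^K) ≥ 53−32, i.e. β+…+β^K ≥ 1 ≈ 1.0000.
With β = 5/7, the partial sums are K=1: 0.7143, K=2: 1.2245.
K = 2 is the first length at which the sum reaches 1.0000.

2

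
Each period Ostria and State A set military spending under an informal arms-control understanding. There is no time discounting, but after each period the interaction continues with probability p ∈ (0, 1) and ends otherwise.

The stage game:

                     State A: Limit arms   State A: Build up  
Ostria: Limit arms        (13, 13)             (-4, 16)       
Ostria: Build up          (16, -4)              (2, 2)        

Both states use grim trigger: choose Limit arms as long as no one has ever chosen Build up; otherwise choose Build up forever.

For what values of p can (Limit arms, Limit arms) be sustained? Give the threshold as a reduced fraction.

3/14

With no time discounting, the continuation probability p plays the role of the discount factor.
Grim-trigger IC: 13/(1−p) ≥ 16 + 2p/(1−p) ⇒ p ≥ (16−13)/(16−2) = 3/14.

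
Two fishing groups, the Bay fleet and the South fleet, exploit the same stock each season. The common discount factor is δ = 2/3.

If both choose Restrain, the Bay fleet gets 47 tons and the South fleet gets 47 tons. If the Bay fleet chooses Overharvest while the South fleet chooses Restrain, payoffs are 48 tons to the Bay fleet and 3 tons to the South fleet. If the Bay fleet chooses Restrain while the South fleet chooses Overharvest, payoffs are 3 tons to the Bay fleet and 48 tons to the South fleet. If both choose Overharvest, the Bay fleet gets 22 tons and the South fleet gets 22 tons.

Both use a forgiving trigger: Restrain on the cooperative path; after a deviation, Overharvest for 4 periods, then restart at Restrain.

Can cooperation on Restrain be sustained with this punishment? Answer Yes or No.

IC: δ+…+δ^4 ≥ (48−47)/(47−22) = 1/25.
At δ = 2/3: partial sum = 1.6049 ≥ 0.0400. Cooperation sustainable.

Yes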